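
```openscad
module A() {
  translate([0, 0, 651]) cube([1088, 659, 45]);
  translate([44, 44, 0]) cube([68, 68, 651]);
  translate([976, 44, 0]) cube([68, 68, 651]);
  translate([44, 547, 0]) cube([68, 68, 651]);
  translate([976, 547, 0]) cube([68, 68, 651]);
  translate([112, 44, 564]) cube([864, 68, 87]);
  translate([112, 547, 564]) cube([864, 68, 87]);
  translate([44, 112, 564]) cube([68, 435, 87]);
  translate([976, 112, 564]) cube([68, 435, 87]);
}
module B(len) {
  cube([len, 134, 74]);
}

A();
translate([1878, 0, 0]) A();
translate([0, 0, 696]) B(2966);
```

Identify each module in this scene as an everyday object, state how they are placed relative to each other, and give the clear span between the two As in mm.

Second table starts at x = 1878; first ends at x = 1088; clear span = 1878 − 1088 = 790 mm.

A is a table. B is a beam. A beam spans the tops of two tables. The clear span between the two tables is 790 mm.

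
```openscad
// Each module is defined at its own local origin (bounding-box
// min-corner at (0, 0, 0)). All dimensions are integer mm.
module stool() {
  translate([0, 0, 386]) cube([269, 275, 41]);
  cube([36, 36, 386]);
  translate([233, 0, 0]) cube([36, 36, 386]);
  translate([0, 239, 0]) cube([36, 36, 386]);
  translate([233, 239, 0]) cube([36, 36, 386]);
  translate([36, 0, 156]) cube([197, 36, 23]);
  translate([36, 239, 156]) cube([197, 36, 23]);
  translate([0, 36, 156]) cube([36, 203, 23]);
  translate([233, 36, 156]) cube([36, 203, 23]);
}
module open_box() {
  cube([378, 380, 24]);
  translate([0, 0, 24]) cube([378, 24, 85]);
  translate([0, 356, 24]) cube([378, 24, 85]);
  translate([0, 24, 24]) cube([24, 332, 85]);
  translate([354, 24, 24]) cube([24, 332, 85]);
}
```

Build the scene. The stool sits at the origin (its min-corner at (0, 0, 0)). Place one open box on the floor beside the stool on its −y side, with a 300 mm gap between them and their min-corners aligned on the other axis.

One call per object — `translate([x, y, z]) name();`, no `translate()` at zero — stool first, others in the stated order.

stool();
translate([0, -680, 0]) open_box();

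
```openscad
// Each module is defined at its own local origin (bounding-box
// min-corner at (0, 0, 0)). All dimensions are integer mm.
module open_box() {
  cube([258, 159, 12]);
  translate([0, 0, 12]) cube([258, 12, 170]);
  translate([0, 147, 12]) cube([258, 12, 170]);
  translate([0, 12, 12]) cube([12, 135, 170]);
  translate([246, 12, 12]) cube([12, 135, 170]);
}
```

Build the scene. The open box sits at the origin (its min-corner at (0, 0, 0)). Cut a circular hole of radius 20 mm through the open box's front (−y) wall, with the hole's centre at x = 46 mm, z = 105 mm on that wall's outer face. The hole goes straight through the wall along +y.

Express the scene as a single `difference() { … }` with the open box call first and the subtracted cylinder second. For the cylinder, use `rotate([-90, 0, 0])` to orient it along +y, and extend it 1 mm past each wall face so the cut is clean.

difference() {
  open_box();
  translate([46, -1, 105]) rotate([-90, 0, 0]) cylinder(h = 14, r = 20);
}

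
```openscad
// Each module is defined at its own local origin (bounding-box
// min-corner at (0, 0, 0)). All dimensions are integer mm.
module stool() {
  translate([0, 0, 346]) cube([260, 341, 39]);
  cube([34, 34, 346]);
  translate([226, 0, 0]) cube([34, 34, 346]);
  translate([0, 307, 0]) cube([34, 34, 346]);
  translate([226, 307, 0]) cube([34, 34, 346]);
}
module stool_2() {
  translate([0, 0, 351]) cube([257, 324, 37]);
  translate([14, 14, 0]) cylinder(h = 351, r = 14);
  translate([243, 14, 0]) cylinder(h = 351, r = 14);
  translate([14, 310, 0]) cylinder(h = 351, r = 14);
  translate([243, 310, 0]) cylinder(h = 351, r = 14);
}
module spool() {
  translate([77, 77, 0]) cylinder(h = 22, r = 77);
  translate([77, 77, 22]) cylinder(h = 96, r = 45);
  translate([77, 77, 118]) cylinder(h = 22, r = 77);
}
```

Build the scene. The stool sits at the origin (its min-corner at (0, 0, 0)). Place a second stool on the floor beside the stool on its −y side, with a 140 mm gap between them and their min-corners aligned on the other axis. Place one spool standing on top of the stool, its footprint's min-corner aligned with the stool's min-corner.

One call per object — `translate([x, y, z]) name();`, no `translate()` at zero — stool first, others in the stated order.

stool();
translate([0, -464, 0]) stool_2();
translate([0, 0, 385]) spool();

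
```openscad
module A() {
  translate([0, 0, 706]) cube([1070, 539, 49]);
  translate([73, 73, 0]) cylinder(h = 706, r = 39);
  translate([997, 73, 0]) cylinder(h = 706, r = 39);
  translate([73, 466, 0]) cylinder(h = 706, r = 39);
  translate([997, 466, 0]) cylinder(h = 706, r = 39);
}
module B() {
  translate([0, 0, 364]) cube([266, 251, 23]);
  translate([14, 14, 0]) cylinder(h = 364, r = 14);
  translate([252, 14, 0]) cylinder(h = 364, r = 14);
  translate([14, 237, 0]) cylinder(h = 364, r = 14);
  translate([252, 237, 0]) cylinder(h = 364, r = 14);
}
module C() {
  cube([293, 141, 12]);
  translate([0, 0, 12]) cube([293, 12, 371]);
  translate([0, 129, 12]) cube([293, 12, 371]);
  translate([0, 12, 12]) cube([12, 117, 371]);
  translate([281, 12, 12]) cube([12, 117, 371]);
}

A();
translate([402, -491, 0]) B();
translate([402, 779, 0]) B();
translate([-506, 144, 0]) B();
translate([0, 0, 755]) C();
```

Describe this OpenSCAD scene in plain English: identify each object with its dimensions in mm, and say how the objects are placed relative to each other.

A is a rectangular dining table. The top is 1070×539×49 mm with its upper surface at z = 755 mm. It stands on four round legs of 78 mm diameter, each leg's bounding box inset 34 mm from the nearest pair of top edges, running from the floor to the underside of the top.

B is a simple wooden stool: a rectangular seat 266 mm (x) by 251 mm (y), 23 mm thick, top face at z = 387 mm, on four round legs, each 28 mm in diameter. The legs rest on z = 0, each leg's axis is inset half a diameter from the nearest pair of seat edges (so the leg's bounding box is flush with the corner).

C is an open-topped rectangular box: outside dimensions 293×141×383 mm, with a uniform wall and base thickness of 12 mm. The base is a full 293×141 slab on the floor; four walls sit on top of the base. The front and back walls (the −y and +y sides) span the full width; the two side walls fit between them.

Three stools sit around the table at the −y, +y, −x sides. The open box is on top of the table.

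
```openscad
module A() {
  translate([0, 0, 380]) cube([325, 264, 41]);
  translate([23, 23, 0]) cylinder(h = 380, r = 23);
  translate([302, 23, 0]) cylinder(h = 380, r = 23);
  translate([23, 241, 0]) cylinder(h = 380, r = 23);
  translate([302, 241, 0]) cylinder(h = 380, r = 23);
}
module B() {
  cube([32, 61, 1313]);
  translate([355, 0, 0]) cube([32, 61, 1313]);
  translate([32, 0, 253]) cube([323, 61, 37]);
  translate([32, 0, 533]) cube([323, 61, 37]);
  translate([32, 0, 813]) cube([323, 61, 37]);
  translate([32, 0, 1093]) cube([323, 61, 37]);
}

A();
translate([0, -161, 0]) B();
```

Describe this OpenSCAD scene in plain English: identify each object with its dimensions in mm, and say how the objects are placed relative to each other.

A is a four-legged stool. The seat is a 325×264×41 mm slab whose top surface is at z = 421 mm; four round legs, each 46 mm in diameter, run from the floor (z = 0) to the underside of the seat, each leg's axis is inset half a diameter from the nearest pair of seat edges (so the leg's bounding box is flush with the corner).

B is a wooden ladder with two side rails of 32×61 mm section and 1313 mm height, set 387 mm apart overall. Between them run 4 rectangular rungs (61 mm deep, 37 mm thick), front faces flush with the rails' −y face. The bottom of the first rung is 253 mm above the floor and each subsequent rung is 280 mm higher than the one below.

The ladder is on the floor beside the stool on its −y side.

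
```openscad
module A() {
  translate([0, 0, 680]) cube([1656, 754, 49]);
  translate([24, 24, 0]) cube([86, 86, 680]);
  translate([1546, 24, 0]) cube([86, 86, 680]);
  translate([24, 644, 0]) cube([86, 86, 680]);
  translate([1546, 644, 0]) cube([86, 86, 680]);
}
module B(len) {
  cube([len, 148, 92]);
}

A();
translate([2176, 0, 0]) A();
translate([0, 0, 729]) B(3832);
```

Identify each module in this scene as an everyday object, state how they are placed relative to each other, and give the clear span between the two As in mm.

Second table starts at x = 2176; first ends at x = 1656; clear span = 2176 − 1656 = 520 mm.

A is a table. B is a beam. A beam spans the tops of two tables. The clear span between the two tables is 520 mm.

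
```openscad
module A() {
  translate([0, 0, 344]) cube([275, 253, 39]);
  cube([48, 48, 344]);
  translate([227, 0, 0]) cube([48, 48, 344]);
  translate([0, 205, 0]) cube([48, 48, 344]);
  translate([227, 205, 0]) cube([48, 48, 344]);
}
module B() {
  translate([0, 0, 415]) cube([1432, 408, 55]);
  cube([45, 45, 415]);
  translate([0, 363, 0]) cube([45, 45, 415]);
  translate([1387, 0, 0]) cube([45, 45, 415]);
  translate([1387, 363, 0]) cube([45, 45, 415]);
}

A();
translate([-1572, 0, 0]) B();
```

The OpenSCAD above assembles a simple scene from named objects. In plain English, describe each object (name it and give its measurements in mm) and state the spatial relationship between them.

A is a four-legged stool. The seat is a 275×253×39 mm slab whose top surface is at z = 383 mm; four square legs, each 48×48 mm in cross-section, run from the floor (z = 0) to the underside of the seat, each flush with a corner of the seat.

B is a long wooden bench with a 1432 mm (x) × 408 mm (y) seat, 55 mm thick, its top surface 470 mm above the floor. Four 45 mm square legs at the seat corners, flush with the edges, run from z = 0 to the seat underside.

The bench is on the floor beside the stool on its −x side.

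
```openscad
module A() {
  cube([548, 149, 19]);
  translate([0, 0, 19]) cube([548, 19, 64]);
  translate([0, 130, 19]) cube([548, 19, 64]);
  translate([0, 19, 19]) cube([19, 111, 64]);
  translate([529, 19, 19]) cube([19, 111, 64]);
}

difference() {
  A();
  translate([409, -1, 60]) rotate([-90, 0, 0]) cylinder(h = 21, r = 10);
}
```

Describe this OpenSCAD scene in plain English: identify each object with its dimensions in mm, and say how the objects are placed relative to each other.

A is an open-topped rectangular box: outside dimensions 548×149×83 mm, with a uniform wall and base thickness of 19 mm. The base is a full 548×149 slab on the floor; four walls sit on top of the base. The front and back walls (the −y and +y sides) span the full width; the two side walls fit between them.

The open box has a circular hole of radius 10 mm through its front wall, centred at (x = 409, z = 60).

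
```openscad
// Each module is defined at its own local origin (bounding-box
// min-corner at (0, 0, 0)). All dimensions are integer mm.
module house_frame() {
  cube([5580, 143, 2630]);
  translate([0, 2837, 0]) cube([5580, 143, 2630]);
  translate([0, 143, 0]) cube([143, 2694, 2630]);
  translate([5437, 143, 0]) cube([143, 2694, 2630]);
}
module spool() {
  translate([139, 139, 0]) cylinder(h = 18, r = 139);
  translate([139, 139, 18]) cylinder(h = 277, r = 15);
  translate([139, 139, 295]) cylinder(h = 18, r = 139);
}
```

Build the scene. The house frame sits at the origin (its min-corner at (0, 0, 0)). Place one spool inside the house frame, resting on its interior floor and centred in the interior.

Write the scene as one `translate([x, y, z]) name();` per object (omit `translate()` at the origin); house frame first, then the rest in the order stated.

house_frame();
translate([2651, 1351, 0]) spool();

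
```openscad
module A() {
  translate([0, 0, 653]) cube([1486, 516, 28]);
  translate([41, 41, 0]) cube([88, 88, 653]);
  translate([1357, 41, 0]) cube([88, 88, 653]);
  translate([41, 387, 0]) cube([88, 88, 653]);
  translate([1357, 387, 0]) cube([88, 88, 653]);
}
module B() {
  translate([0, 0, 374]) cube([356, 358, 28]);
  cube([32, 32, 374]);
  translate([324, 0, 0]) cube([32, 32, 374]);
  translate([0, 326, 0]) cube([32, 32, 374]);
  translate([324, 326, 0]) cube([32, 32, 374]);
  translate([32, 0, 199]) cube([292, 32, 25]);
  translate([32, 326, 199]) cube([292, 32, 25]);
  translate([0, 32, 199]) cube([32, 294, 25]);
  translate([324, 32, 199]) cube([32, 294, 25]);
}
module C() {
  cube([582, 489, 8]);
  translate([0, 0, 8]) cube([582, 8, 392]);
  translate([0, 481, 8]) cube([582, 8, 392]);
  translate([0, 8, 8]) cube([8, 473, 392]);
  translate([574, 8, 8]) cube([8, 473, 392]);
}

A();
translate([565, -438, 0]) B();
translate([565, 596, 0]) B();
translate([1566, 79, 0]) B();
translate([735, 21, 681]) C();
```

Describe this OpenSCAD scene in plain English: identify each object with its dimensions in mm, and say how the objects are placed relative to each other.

A is a table with a 1486×516 mm rectangular top, 28 mm thick, top surface at z = 681 mm, supported by four 88×88 mm square legs, each inset 41 mm from the nearest pair of top edges, running from the floor.

B is a four-legged stool. The seat is a 356×358×28 mm slab whose top surface is at z = 402 mm; four square legs, each 32×32 mm in cross-section, run from the floor (z = 0) to the underside of the seat, each flush with a corner of the seat. Four stretchers, 32 mm wide and 25 mm tall, connect adjacent legs with their undersides at z = 199 mm, each running between the inner faces of the legs it joins and aligned with the legs' outer faces on the other axis.

C is an open-topped rectangular box: outside dimensions 582×489×400 mm, with a uniform wall and base thickness of 8 mm. The base is a full 582×489 slab on the floor; four walls sit on top of the base. The front and back walls (the −y and +y sides) span the full width; the two side walls fit between them.

Three stools sit around the table at the −y, +y, +x sides. The open box is on top of the table.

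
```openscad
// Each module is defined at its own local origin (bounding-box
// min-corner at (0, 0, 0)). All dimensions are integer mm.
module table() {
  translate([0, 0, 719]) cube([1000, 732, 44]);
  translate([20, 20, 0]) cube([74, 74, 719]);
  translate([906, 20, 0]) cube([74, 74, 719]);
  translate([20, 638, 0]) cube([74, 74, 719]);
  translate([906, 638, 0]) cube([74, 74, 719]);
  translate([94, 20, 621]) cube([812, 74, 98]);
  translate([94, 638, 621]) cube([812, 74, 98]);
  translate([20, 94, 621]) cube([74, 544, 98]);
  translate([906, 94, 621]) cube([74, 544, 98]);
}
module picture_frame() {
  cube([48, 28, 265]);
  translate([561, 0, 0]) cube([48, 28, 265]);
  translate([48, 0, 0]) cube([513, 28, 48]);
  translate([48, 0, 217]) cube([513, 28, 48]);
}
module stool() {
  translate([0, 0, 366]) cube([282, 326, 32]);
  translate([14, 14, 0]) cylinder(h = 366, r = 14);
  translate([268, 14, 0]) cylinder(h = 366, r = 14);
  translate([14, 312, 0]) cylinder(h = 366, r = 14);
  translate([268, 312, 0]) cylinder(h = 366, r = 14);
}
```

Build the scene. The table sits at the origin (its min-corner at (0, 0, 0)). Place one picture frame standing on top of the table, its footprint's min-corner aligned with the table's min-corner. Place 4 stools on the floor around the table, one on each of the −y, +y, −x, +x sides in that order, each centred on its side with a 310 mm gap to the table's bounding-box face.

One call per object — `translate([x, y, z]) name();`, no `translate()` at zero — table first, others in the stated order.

table();
translate([0, 0, 763]) picture_frame();
translate([359, -636, 0]) stool();
translate([359, 1042, 0]) stool();
translate([-592, 203, 0]) stool();
translate([1310, 203, 0]) stool();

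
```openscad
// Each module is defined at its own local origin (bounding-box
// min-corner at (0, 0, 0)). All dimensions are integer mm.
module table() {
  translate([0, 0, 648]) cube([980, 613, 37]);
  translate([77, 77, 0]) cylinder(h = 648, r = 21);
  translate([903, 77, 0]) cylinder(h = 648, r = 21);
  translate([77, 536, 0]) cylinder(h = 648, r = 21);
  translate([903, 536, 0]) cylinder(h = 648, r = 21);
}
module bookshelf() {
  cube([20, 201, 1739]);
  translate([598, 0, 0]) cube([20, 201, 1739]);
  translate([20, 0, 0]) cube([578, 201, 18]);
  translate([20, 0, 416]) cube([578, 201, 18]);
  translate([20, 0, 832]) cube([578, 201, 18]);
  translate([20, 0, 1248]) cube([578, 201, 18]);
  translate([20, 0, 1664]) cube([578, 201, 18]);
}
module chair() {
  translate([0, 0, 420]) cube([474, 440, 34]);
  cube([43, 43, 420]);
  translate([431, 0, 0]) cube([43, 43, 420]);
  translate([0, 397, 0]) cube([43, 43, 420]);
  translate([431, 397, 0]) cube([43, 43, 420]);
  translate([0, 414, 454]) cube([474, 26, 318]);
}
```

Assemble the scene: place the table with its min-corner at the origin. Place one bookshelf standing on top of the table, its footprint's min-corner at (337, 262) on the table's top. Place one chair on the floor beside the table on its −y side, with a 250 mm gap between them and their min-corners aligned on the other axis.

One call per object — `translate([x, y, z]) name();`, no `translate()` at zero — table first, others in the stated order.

table();
translate([337, 262, 685]) bookshelf();
translate([0, -690, 0]) chair();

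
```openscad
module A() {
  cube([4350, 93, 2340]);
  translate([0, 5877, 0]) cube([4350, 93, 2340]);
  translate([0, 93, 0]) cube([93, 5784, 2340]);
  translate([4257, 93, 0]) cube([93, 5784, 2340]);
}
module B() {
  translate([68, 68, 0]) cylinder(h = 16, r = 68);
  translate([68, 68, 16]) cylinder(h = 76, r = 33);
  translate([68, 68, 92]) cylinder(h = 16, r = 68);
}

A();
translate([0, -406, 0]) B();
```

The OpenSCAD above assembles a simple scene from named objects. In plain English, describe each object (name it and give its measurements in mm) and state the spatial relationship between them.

A is a box-shaped house frame (walls only): outside footprint 4350×5970 mm, wall height 2340 mm, wall thickness 93 mm. The two y-facing walls run the full x-width; the two x-facing walls fit between the inner faces of the y-facing walls.

B is a spool: two coaxial disc flanges of radius 68 mm and thickness 16 mm, joined by a core cylinder of radius 33 mm and height 76 mm. The lower flange rests on z = 0 and the three cylinders share a vertical axis.

The spool is on the floor beside the house frame on its −y side.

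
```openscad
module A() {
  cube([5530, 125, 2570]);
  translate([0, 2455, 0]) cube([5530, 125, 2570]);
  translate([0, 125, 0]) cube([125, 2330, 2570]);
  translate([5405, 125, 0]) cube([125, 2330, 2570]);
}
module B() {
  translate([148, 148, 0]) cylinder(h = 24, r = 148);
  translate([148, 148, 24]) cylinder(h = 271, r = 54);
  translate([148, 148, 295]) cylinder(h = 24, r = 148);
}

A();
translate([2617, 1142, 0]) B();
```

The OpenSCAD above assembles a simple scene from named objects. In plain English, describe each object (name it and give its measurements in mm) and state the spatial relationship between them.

A is a box-shaped house frame (walls only): outside footprint 5530×2580 mm, wall height 2570 mm, wall thickness 125 mm. The two y-facing walls run the full x-width; the two x-facing walls fit between the inner faces of the y-facing walls.

B is a spool: two coaxial disc flanges of radius 148 mm and thickness 24 mm, joined by a core cylinder of radius 54 mm and height 271 mm. The lower flange rests on z = 0 and the three cylinders share a vertical axis.

The spool sits inside the house frame, centred.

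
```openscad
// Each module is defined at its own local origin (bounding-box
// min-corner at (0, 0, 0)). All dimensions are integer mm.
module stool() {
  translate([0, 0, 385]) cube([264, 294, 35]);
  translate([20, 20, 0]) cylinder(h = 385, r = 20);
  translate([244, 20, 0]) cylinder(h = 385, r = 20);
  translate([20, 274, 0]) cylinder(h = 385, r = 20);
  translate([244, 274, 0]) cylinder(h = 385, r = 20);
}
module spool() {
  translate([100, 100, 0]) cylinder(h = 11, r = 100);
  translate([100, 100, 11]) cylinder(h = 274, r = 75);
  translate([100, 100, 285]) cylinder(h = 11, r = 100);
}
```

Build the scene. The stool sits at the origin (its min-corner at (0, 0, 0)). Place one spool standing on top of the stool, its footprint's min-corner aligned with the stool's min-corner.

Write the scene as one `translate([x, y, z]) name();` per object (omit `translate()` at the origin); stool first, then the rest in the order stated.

stool();
translate([0, 0, 420]) spool();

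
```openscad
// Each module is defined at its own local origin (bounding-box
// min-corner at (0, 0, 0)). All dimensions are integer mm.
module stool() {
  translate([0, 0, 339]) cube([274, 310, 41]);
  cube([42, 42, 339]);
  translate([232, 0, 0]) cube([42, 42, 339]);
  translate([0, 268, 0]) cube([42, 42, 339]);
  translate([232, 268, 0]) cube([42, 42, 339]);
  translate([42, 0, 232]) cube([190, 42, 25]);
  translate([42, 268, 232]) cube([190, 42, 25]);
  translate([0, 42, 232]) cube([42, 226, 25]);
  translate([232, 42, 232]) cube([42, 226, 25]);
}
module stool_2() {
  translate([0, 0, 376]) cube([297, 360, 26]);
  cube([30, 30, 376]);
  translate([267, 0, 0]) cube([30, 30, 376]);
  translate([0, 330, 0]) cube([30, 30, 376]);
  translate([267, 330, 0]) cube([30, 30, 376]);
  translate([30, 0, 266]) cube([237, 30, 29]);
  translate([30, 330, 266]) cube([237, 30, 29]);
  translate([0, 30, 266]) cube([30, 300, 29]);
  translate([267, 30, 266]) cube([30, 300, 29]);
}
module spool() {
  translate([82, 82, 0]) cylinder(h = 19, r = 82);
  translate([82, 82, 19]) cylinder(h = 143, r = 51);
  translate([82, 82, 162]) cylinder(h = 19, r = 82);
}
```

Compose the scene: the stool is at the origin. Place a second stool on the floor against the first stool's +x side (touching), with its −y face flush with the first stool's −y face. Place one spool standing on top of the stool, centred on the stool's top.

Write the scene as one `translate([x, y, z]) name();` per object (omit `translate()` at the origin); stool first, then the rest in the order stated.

stool();
translate([274, 0, 0]) stool_2();
translate([55, 73, 380]) spool();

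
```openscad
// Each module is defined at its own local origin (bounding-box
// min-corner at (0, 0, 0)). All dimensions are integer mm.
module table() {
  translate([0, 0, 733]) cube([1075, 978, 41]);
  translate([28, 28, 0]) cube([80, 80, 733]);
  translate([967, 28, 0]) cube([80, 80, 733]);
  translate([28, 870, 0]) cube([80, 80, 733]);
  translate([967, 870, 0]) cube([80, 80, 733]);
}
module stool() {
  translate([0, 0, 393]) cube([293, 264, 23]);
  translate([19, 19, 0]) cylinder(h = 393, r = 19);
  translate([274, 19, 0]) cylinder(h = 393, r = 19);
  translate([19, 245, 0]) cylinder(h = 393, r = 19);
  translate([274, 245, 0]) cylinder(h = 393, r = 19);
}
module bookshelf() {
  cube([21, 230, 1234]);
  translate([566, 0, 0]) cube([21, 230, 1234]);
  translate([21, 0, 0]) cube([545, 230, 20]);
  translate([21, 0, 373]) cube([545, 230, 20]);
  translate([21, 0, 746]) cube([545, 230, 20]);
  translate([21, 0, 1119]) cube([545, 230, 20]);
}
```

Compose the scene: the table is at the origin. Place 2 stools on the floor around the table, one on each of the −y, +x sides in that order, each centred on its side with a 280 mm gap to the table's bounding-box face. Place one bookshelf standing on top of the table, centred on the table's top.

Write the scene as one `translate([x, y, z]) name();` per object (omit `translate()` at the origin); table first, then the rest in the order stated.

table();
translate([391, -544, 0]) stool();
translate([1355, 357, 0]) stool();
translate([244, 374, 774]) bookshelf();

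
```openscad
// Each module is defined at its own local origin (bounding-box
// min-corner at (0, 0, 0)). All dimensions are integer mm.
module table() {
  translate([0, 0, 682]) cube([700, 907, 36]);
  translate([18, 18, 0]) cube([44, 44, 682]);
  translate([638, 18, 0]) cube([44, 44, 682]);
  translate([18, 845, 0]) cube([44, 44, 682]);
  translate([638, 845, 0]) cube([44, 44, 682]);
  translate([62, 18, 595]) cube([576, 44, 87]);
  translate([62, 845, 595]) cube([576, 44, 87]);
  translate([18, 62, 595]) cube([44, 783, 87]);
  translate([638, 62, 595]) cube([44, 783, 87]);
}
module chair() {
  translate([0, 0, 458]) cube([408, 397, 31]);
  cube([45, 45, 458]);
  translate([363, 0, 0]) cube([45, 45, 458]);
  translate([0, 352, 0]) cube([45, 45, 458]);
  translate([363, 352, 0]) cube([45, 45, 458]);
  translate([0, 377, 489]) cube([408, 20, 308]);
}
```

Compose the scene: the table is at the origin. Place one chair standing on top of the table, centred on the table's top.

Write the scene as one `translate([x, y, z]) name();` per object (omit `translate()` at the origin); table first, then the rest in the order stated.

table();
translate([146, 255, 718]) chair();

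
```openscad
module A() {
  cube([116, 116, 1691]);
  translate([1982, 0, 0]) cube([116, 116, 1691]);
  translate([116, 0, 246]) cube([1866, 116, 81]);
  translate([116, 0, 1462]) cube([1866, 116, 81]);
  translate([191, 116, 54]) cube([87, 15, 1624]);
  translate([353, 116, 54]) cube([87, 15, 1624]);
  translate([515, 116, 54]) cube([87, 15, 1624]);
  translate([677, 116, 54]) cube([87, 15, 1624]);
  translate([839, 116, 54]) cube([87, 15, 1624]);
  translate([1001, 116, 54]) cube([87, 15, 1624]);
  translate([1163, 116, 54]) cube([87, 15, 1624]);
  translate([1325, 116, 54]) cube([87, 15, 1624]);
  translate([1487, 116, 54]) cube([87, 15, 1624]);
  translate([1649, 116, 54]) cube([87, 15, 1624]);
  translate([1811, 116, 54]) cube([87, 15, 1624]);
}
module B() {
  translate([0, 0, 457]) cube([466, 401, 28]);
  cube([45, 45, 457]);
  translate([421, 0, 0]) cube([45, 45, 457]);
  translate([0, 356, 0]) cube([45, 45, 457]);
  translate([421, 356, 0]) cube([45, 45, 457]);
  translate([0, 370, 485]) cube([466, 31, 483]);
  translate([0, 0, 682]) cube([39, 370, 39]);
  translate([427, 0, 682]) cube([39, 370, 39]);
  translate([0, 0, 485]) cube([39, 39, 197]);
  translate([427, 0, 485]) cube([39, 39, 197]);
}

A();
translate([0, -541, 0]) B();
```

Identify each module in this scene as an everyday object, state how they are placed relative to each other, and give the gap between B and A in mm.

A is a fence section. B is a chair. The chair is on the floor beside the fence section on its −y side. The gap between the chair and the fence section is 140 mm.

The chair's nearest face is 140 mm from the fence section's −y face.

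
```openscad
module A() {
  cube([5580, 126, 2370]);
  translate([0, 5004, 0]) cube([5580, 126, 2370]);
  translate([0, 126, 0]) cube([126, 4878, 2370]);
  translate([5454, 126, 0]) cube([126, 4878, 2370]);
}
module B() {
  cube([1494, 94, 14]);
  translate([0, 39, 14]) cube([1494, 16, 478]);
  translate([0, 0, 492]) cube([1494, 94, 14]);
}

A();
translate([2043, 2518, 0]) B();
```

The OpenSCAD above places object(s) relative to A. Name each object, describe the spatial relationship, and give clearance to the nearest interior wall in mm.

A is a house frame. B is an I-beam. The I-beam sits inside the house frame, centred. The clearance to the nearest interior wall is 1917 mm.

Clearances: x = 1917, y = 2392; minimum 1917 mm.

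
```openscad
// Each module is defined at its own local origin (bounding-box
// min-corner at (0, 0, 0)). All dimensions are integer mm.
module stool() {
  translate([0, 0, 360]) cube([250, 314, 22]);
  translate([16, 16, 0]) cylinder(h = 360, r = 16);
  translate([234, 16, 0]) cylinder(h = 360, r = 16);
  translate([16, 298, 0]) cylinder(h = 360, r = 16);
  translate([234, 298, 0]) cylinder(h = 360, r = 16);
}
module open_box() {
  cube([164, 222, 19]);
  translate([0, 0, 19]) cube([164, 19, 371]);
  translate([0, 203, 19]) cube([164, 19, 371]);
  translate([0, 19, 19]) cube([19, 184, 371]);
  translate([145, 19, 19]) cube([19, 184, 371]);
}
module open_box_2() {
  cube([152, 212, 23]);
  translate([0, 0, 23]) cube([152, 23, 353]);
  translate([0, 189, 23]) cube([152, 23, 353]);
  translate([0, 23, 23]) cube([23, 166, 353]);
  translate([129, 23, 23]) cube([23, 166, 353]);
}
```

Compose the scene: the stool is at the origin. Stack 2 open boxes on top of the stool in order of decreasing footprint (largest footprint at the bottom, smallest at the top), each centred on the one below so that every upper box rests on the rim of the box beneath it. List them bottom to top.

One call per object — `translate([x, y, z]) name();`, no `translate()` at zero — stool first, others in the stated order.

stool();
translate([43, 46, 382]) open_box();
translate([49, 51, 772]) open_box_2();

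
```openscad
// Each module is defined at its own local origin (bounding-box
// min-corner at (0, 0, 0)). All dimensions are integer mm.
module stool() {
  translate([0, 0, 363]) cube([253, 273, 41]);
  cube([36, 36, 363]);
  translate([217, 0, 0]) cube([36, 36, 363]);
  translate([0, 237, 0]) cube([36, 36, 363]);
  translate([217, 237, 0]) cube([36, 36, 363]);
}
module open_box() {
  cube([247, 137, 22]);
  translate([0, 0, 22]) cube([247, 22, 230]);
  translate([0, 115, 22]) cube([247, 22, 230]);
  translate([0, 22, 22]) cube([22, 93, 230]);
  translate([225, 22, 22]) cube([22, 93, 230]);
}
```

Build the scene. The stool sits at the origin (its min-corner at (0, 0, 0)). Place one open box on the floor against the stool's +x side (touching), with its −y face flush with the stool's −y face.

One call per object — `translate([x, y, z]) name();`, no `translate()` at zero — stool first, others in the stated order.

stool();
translate([253, 0, 0]) open_box();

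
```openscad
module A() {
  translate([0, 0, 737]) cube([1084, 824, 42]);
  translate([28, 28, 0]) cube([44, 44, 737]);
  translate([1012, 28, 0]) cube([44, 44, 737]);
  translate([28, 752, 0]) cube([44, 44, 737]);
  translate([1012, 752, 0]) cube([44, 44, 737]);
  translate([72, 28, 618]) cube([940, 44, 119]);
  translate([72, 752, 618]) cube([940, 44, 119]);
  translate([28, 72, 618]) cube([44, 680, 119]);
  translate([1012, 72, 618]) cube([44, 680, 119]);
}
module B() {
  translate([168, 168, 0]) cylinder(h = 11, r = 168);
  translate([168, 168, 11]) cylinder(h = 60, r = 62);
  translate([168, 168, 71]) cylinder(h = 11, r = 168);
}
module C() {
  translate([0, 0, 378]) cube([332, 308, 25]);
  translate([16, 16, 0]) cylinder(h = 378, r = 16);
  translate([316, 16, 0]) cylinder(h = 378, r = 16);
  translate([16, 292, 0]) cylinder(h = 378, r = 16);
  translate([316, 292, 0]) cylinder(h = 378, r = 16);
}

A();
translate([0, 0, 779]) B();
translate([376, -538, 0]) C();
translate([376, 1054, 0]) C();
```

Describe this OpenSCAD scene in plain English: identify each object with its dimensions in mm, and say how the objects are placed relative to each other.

A is a table with a 1084×824 mm rectangular top, 42 mm thick, top surface at z = 779 mm, supported by four 44×44 mm square legs, each inset 28 mm from the nearest pair of top edges, running from the floor. Four apron rails, 44 mm thick and 119 mm tall, run between adjacent legs with their top edges flush with the underside of the top and their outer faces flush with the legs' outer faces.

B is a spool: two coaxial disc flanges of radius 168 mm and thickness 11 mm, joined by a core cylinder of radius 62 mm and height 60 mm. The lower flange rests on z = 0 and the three cylinders share a vertical axis.

C is a four-legged stool. The seat is a 332×308×25 mm slab whose top surface is at z = 403 mm; four round legs, each 32 mm in diameter, run from the floor (z = 0) to the underside of the seat, each leg's axis is inset half a diameter from the nearest pair of seat edges (so the leg's bounding box is flush with the corner).

The spool is on top of the table. Two stools sit around the table at the −y, +y sides.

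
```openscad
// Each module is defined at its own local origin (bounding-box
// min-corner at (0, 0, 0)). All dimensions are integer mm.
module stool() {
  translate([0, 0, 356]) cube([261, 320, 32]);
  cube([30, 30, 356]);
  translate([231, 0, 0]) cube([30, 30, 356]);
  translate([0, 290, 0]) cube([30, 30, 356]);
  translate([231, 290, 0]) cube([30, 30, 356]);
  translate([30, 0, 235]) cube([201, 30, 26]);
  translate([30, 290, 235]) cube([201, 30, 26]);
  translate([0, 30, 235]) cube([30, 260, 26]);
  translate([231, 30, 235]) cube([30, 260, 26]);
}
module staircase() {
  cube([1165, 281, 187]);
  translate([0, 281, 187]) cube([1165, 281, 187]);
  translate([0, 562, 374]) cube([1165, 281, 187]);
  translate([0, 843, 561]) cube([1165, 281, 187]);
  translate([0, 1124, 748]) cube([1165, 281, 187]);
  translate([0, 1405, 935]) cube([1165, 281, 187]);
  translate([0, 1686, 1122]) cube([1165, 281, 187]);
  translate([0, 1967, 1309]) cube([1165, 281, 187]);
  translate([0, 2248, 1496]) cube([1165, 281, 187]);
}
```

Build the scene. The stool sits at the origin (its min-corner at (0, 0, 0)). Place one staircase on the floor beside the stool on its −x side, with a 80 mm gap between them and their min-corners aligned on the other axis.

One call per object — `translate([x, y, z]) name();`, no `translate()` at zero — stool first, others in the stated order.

stool();
translate([-1245, 0, 0]) staircase();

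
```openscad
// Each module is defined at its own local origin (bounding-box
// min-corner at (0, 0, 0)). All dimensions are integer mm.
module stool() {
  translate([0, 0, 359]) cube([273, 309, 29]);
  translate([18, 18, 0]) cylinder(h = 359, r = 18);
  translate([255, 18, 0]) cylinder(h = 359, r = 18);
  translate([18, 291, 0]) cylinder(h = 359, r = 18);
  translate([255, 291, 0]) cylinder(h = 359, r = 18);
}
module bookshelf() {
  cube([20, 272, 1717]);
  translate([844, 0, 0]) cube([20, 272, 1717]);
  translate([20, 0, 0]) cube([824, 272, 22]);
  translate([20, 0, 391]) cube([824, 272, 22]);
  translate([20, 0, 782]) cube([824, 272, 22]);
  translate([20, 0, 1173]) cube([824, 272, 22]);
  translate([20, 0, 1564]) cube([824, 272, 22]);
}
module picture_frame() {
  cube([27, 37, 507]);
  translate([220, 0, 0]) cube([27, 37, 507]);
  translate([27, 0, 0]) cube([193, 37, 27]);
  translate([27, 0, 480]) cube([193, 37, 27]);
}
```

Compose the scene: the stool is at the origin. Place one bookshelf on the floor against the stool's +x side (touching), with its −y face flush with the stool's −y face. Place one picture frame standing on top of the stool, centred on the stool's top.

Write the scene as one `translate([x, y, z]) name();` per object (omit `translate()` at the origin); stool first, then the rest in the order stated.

stool();
translate([273, 0, 0]) bookshelf();
translate([13, 136, 388]) picture_frame();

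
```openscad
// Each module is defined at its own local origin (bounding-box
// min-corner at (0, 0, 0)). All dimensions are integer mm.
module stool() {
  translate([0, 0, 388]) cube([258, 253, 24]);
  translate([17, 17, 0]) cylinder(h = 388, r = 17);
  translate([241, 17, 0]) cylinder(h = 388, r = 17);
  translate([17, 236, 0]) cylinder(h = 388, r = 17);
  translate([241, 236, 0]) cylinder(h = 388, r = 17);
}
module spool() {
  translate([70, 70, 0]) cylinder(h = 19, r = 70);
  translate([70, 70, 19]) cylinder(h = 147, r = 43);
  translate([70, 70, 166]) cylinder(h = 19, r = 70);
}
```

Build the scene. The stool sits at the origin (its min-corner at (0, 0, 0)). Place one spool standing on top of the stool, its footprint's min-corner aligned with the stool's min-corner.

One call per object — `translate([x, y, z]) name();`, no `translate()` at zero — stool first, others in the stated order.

stool();
translate([0, 0, 412]) spool();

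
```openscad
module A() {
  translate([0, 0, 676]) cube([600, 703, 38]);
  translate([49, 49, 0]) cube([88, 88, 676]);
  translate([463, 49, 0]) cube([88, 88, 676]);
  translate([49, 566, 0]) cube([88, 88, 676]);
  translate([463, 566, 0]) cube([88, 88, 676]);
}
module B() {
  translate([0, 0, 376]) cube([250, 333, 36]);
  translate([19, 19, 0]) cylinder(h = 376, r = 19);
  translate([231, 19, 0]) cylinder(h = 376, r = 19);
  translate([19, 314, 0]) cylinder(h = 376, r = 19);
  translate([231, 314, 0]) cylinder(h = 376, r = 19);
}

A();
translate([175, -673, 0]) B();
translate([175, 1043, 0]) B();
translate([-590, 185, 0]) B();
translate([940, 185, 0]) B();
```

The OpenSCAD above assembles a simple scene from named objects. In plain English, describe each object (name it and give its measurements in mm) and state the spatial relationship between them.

A is a table with a 600×703 mm rectangular top, 38 mm thick, top surface at z = 714 mm, supported by four 88×88 mm square legs, each inset 49 mm from the nearest pair of top edges, running from the floor.

B is a four-legged stool. The seat is 250×333 mm, 36 mm thick, top at z = 412 mm. It stands on four round legs, each 38 mm in diameter, from z = 0 to the seat underside, each leg's axis is inset half a diameter from the nearest pair of seat edges (so the leg's bounding box is flush with the corner).

Four stools sit around the table at the −y, +y, −x, +x sides.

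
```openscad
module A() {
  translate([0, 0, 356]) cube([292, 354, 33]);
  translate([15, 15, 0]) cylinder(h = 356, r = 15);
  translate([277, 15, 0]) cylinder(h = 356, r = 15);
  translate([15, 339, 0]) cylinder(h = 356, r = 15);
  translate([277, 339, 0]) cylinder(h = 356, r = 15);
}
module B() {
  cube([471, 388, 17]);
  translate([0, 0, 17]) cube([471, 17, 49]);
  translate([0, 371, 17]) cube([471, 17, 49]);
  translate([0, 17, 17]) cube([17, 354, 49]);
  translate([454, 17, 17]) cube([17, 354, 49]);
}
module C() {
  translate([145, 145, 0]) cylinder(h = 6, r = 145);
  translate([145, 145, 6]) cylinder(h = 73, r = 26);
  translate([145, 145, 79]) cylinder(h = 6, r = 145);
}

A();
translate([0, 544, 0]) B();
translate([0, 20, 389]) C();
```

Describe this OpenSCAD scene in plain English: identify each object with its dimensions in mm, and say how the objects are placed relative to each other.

A is a simple wooden stool: a rectangular seat 292 mm (x) by 354 mm (y), 33 mm thick, top face at z = 389 mm, on four round legs, each 30 mm in diameter. The legs rest on z = 0, each leg's axis is inset half a diameter from the nearest pair of seat edges (so the leg's bounding box is flush with the corner).

B is an open storage box with external size 471×388×66 mm and wall thickness 17 mm (the base is also 17 mm thick). The base covers the whole footprint; the four walls stand on the base, with the y-facing walls full-width and the x-facing walls fitting between their inner faces.

C is a spool: two coaxial disc flanges of radius 145 mm and thickness 6 mm, joined by a core cylinder of radius 26 mm and height 73 mm. The lower flange rests on z = 0 and the three cylinders share a vertical axis.

The open box is on the floor beside the stool on its +y side. The spool is on top of the stool.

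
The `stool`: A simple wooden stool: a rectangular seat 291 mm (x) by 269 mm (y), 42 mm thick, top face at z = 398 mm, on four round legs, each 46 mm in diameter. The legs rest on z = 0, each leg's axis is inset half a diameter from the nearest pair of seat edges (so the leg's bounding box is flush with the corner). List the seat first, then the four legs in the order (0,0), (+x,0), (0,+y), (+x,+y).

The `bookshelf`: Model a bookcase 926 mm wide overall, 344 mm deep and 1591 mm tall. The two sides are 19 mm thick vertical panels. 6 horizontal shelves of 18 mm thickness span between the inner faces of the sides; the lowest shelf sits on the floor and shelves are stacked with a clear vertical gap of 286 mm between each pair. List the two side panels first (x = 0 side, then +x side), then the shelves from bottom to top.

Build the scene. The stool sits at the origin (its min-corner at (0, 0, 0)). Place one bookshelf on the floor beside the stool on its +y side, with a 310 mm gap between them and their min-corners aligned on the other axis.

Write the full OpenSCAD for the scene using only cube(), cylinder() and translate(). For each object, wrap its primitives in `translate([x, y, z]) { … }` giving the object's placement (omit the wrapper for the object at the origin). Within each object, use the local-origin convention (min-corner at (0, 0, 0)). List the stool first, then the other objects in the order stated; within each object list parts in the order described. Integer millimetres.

translate([0, 0, 356]) cube([291, 269, 42]);
translate([23, 23, 0]) cylinder(h = 356, r = 23);
translate([268, 23, 0]) cylinder(h = 356, r = 23);
translate([23, 246, 0]) cylinder(h = 356, r = 23);
translate([268, 246, 0]) cylinder(h = 356, r = 23);
translate([0, 579, 0]) {
  cube([19, 344, 1591]);
  translate([907, 0, 0]) cube([19, 344, 1591]);
  translate([19, 0, 0]) cube([888, 344, 18]);
  translate([19, 0, 304]) cube([888, 344, 18]);
  translate([19, 0, 608]) cube([888, 344, 18]);
  translate([19, 0, 912]) cube([888, 344, 18]);
  translate([19, 0, 1216]) cube([888, 344, 18]);
  translate([19, 0, 1520]) cube([888, 344, 18]);
}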